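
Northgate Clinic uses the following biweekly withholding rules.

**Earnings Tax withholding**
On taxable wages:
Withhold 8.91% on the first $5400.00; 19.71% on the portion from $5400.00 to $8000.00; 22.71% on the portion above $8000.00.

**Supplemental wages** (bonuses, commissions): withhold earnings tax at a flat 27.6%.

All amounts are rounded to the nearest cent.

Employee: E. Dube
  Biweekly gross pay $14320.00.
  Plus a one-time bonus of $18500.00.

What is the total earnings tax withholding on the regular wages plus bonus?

Earnings Tax: taxable = $14320.00
  $993.60 + 22.71% × ($14320.00 − $8000.00) = $993.60 + 22.71% × $6320.00 = $2428.87
Supplemental (27.6% flat on bonus): 27.6% × $18500.00 = $5106.00
Total earnings tax: $2428.87 + $5106.00 = $7534.87

$7534.87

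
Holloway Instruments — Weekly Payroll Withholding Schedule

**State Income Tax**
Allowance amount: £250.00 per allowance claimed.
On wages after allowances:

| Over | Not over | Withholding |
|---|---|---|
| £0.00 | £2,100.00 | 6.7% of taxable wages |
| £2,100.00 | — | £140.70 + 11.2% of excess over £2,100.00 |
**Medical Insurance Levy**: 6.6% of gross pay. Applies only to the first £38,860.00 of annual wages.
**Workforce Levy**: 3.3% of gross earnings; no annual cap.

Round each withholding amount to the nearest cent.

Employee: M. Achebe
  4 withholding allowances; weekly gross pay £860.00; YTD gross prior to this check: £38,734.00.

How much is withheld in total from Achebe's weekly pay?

£36.70

State Income Tax: taxable = £860.00 − 4×£250.00 = £-140.00
  Taxable ≤ 0 → £0.00
Medical Insurance Levy: cap £38,860.00 − YTD £38,734.00 = £126.00 subject; 6.6% × £126.00 = £8.32
Workforce Levy: 3.3% × £860.00 = £28.38
Total: £0.00 + £8.32 + £28.38 = £36.70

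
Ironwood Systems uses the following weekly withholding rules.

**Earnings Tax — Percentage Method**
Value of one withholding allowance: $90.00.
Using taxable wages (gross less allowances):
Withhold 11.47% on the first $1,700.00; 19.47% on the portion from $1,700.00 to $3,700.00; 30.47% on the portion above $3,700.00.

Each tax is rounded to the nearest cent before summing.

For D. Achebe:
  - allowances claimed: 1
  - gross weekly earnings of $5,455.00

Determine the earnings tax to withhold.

Earnings Tax: taxable = $5,455.00 − 1×$90.00 = $5,365.00
  $584.39 + 30.47% × ($5,365.00 − $3,700.00) = $584.39 + 30.47% × $1,665.00 = $1,091.72

$1,091.72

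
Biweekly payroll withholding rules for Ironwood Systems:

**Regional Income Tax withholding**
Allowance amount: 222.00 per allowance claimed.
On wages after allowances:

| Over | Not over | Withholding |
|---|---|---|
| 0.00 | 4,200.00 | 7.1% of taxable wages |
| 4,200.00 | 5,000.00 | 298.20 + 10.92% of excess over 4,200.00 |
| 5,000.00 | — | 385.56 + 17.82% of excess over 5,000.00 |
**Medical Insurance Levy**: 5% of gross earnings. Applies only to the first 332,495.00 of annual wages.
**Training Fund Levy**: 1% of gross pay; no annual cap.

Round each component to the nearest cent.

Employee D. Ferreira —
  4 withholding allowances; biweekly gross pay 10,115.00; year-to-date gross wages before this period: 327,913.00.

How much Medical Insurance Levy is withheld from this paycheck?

229.10

Medical Insurance Levy: cap 332,495.00 − YTD 327,913.00 = 4,582.00 subject; 5% × 4,582.00 = 229.10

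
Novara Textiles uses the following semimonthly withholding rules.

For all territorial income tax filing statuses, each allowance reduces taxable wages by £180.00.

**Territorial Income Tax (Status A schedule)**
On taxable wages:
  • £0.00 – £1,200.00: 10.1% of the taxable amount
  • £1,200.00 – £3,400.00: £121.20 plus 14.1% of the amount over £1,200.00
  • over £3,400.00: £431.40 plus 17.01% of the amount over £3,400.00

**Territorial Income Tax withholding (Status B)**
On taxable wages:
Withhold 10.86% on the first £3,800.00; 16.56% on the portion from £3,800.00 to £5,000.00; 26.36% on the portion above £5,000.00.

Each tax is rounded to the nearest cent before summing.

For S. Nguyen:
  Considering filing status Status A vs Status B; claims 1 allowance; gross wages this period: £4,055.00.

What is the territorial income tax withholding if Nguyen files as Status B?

£425.10

Territorial Income Tax (Status B): taxable = £4,055.00 − 1×£180.00 = £3,875.00
  £412.68 + 16.56% × (£3,875.00 − £3,800.00) = £412.68 + 16.56% × £75.00 = £425.10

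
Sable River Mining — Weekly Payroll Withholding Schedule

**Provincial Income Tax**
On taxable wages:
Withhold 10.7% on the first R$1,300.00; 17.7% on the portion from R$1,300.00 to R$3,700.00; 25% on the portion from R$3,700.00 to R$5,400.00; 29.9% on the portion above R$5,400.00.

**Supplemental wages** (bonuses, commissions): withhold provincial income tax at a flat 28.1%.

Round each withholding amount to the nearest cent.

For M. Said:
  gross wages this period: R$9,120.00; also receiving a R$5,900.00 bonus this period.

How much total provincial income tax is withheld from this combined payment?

Provincial Income Tax: taxable = R$9,120.00
  R$988.90 + 29.9% × (R$9,120.00 − R$5,400.00) = R$988.90 + 29.9% × R$3,720.00 = R$2,101.18
Supplemental (28.1% flat on bonus): 28.1% × R$5,900.00 = R$1,657.90
Total provincial income tax: R$2,101.18 + R$1,657.90 = R$3,759.08

R$3,759.08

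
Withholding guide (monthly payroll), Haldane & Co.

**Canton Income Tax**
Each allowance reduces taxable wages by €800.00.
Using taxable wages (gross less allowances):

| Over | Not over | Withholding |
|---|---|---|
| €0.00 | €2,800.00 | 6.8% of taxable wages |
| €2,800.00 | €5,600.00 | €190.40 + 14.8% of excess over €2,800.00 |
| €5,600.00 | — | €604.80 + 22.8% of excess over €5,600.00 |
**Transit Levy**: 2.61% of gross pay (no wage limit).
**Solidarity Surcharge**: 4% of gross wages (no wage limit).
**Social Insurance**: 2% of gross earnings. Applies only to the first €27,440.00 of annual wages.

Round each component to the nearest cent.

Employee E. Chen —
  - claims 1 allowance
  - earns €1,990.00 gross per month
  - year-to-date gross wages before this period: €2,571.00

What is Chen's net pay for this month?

Canton Income Tax: taxable = €1,990.00 − 1×€800.00 = €1,190.00
  6.8% × €1,190.00 = €80.92
Transit Levy: 2.61% × €1,990.00 = €51.94
Solidarity Surcharge: 4% × €1,990.00 = €79.60
Social Insurance: 2% × €1,990.00 = €39.80
Total withheld: €80.92 + €51.94 + €79.60 + €39.80 = €252.26
Net pay: €1,990.00 − €252.26 = €1,737.74

€1,737.74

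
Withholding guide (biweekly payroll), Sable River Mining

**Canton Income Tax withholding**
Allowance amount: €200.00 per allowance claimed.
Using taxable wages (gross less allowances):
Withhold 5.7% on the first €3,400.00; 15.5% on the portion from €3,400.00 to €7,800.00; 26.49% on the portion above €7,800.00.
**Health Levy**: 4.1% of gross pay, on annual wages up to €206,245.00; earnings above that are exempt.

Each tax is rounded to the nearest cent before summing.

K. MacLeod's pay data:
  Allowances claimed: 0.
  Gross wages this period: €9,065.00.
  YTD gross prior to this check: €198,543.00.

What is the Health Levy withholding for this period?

Health Levy: cap €206,245.00 − YTD €198,543.00 = €7,702.00 subject; 4.1% × €7,702.00 = €315.78

€315.78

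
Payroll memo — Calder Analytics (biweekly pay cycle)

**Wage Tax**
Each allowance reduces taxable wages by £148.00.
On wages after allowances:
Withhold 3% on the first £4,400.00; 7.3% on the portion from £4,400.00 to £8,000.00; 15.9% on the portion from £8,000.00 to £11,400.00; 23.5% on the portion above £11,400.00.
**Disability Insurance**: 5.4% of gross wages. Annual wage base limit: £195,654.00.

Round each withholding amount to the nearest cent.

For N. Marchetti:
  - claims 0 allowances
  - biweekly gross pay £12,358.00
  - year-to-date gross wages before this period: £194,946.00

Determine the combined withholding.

£1,198.76

Wage Tax: taxable = £12,358.00
  £935.40 + 23.5% × (£12,358.00 − £11,400.00) = £935.40 + 23.5% × £958.00 = £1,160.53
Disability Insurance: cap £195,654.00 − YTD £194,946.00 = £708.00 subject; 5.4% × £708.00 = £38.23
Total: £1,160.53 + £38.23 = £1,198.76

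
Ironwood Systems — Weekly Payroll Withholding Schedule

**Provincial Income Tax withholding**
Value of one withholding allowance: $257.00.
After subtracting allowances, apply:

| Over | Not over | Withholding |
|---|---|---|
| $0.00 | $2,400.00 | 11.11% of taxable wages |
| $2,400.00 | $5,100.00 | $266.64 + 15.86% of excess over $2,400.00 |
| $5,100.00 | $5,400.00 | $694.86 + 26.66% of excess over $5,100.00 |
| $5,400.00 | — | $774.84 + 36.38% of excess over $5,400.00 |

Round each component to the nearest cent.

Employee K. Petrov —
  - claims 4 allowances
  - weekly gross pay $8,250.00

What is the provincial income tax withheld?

$1,437.68

Provincial Income Tax: taxable = $8,250.00 − 4×$257.00 = $7,222.00
  $774.84 + 36.38% × ($7,222.00 − $5,400.00) = $774.84 + 36.38% × $1,822.00 = $1,437.68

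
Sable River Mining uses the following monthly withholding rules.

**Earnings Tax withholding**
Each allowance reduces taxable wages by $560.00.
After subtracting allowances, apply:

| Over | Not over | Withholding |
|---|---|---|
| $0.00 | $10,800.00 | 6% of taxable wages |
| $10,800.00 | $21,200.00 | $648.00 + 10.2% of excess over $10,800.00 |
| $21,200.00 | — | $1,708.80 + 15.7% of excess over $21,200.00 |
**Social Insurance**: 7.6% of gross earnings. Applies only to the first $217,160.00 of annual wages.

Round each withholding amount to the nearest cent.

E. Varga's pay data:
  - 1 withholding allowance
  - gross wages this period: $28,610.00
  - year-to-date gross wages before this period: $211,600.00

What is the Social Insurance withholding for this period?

$422.56

Social Insurance: cap $217,160.00 − YTD $211,600.00 = $5,560.00 subject; 7.6% × $5,560.00 = $422.56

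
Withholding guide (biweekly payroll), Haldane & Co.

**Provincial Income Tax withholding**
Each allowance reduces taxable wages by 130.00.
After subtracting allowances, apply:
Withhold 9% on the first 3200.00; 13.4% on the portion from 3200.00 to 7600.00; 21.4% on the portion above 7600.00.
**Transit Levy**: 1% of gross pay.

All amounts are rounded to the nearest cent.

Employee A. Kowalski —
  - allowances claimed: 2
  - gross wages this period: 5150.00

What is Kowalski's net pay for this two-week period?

Provincial Income Tax: taxable = 5150.00 − 2×130.00 = 4890.00
  288.00 + 13.4% × (4890.00 − 3200.00) = 288.00 + 13.4% × 1690.00 = 514.46
Transit Levy: 1% × 5150.00 = 51.50
Total withheld: 514.46 + 51.50 = 565.96
Net pay: 5150.00 − 565.96 = 4584.04

4584.04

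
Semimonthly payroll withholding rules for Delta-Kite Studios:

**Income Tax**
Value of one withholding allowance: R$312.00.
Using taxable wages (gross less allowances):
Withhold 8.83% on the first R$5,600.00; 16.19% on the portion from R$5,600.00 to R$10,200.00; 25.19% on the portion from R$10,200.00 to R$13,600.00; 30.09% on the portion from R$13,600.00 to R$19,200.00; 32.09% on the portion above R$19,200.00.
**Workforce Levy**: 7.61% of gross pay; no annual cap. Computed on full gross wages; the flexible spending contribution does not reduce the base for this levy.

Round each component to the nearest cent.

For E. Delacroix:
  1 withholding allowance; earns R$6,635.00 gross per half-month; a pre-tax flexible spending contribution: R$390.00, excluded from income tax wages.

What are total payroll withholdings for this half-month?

R$1,053.31

Income Tax: taxable = R$6,635.00 − R$390.00 − 1×R$312.00 = R$5,933.00
  R$494.48 + 16.19% × (R$5,933.00 − R$5,600.00) = R$494.48 + 16.19% × R$333.00 = R$548.39
Workforce Levy: 7.61% × R$6,635.00 = R$504.92
Total: R$548.39 + R$504.92 = R$1,053.31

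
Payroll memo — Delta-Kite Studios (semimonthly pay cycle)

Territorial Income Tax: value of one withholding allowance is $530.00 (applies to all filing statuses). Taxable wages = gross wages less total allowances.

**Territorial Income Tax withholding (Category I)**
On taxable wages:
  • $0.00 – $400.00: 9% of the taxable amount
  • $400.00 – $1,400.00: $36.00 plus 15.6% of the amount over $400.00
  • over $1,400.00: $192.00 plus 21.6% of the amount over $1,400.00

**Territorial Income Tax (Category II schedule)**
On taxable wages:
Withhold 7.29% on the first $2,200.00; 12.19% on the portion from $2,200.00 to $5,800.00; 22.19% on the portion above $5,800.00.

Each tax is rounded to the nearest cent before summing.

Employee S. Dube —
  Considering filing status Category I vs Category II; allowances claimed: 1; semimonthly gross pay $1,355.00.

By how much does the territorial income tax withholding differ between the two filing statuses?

$42.16

Territorial Income Tax (Category I): taxable = $1,355.00 − 1×$530.00 = $825.00
  $36.00 + 15.6% × ($825.00 − $400.00) = $36.00 + 15.6% × $425.00 = $102.30
Territorial Income Tax (Category II): taxable = $1,355.00 − 1×$530.00 = $825.00
  7.29% × $825.00 = $60.14
Difference: |$102.30 − $60.14| = $42.16 (higher under Category I)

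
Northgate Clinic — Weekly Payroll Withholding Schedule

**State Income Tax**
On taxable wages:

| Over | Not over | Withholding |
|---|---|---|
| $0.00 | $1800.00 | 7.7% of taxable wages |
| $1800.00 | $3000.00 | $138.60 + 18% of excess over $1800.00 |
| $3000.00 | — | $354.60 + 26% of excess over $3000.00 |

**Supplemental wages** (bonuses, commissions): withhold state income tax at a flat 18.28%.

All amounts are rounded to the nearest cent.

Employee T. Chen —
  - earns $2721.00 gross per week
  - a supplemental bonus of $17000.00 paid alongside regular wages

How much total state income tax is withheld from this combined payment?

$3411.98

State Income Tax: taxable = $2721.00
  $138.60 + 18% × ($2721.00 − $1800.00) = $138.60 + 18% × $921.00 = $304.38
Supplemental (18.28% flat on bonus): 18.28% × $17000.00 = $3107.60
Total state income tax: $304.38 + $3107.60 = $3411.98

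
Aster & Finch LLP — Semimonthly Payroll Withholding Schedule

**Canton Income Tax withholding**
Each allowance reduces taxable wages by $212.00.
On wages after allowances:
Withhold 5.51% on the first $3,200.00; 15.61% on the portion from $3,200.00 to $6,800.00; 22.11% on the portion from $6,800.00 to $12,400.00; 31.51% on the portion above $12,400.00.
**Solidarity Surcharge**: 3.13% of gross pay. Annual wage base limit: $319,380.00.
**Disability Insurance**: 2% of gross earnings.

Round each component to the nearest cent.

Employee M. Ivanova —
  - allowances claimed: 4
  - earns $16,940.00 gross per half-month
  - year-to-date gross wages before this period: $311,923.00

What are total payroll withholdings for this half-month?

$3,711.99

Canton Income Tax: taxable = $16,940.00 − 4×$212.00 = $16,092.00
  $1,976.44 + 31.51% × ($16,092.00 − $12,400.00) = $1,976.44 + 31.51% × $3,692.00 = $3,139.79
Solidarity Surcharge: cap $319,380.00 − YTD $311,923.00 = $7,457.00 subject; 3.13% × $7,457.00 = $233.40
Disability Insurance: 2% × $16,940.00 = $338.80
Total: $3,139.79 + $233.40 + $338.80 = $3,711.99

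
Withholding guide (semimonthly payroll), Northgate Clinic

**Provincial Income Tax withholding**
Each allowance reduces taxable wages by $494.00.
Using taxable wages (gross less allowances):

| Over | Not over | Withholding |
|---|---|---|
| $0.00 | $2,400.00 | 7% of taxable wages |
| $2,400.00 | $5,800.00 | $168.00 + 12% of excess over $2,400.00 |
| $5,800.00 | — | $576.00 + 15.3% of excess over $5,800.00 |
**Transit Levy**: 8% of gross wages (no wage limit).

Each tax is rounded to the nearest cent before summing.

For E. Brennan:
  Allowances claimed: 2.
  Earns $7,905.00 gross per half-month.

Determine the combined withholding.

Provincial Income Tax: taxable = $7,905.00 − 2×$494.00 = $6,917.00
  $576.00 + 15.3% × ($6,917.00 − $5,800.00) = $576.00 + 15.3% × $1,117.00 = $746.90
Transit Levy: 8% × $7,905.00 = $632.40
Total: $746.90 + $632.40 = $1,379.30

$1,379.30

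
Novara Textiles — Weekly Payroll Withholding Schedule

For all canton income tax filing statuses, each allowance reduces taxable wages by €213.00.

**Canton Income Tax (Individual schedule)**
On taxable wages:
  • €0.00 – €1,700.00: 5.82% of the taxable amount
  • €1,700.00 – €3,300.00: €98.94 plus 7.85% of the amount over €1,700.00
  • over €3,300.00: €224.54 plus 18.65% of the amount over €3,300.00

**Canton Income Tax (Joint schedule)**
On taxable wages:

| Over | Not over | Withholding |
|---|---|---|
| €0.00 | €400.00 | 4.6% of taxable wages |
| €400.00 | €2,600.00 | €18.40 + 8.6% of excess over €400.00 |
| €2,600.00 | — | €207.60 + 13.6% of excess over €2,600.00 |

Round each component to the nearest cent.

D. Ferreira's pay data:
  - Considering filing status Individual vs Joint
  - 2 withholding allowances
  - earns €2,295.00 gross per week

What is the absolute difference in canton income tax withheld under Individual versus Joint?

Canton Income Tax (Individual): taxable = €2,295.00 − 2×€213.00 = €1,869.00
  €98.94 + 7.85% × (€1,869.00 − €1,700.00) = €98.94 + 7.85% × €169.00 = €112.21
Canton Income Tax (Joint): taxable = €2,295.00 − 2×€213.00 = €1,869.00
  €18.40 + 8.6% × (€1,869.00 − €400.00) = €18.40 + 8.6% × €1,469.00 = €144.73
Difference: |€112.21 − €144.73| = €32.52 (higher under Joint)

€32.52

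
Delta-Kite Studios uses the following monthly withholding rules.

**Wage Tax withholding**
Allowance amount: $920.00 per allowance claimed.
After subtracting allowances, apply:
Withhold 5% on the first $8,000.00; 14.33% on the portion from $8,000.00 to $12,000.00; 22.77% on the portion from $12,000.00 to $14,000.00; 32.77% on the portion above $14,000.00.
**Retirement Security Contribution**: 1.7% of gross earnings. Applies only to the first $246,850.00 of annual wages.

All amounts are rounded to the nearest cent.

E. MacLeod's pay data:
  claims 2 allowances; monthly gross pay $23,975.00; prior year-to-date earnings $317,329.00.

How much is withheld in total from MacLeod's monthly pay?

Wage Tax: taxable = $23,975.00 − 2×$920.00 = $22,135.00
  $1,428.60 + 32.77% × ($22,135.00 − $14,000.00) = $1,428.60 + 32.77% × $8,135.00 = $4,094.44
Retirement Security Contribution: YTD $317,329.00 ≥ cap $246,850.00 → $0.00
Total: $4,094.44 + $0.00 = $4,094.44

$4,094.44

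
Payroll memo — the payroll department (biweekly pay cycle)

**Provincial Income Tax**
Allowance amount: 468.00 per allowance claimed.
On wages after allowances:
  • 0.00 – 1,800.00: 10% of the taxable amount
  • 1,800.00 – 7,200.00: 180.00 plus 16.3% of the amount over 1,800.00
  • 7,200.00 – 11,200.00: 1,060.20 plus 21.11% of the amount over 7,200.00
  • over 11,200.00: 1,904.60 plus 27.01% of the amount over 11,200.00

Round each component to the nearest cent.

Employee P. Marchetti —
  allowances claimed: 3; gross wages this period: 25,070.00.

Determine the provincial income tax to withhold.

Provincial Income Tax: taxable = 25,070.00 − 3×468.00 = 23,666.00
  1,904.60 + 27.01% × (23,666.00 − 11,200.00) = 1,904.60 + 27.01% × 12,466.00 = 5,271.67

5,271.67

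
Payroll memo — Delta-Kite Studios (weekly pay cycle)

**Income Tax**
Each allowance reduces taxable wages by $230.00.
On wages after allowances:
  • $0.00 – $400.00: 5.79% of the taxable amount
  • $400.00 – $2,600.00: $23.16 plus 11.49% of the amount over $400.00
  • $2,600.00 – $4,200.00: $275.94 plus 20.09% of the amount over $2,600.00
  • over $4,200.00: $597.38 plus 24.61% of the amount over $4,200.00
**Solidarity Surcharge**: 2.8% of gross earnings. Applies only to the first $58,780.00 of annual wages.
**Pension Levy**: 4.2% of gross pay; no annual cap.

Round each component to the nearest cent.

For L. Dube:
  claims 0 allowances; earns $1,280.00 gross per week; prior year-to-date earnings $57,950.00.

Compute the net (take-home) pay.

Income Tax: taxable = $1,280.00
  $23.16 + 11.49% × ($1,280.00 − $400.00) = $23.16 + 11.49% × $880.00 = $124.27
Solidarity Surcharge: cap $58,780.00 − YTD $57,950.00 = $830.00 subject; 2.8% × $830.00 = $23.24
Pension Levy: 4.2% × $1,280.00 = $53.76
Total withheld: $124.27 + $23.24 + $53.76 = $201.27
Net pay: $1,280.00 − $201.27 = $1,078.73

$1,078.73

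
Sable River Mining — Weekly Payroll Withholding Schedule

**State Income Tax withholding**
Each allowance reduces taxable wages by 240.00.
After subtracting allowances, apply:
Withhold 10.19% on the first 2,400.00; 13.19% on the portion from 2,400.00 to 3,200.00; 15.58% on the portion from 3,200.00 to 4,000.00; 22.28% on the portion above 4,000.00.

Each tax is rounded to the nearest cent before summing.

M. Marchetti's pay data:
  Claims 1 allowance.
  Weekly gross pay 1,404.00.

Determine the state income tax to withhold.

118.61

State Income Tax: taxable = 1,404.00 − 1×240.00 = 1,164.00
  10.19% × 1,164.00 = 118.61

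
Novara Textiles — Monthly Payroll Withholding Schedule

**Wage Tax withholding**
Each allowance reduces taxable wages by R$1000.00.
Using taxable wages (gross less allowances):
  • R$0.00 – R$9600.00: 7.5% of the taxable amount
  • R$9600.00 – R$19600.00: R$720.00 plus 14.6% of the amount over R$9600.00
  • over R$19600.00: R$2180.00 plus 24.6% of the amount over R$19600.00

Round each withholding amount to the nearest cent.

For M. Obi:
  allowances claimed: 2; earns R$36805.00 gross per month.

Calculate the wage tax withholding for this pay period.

R$5920.43

Wage Tax: taxable = R$36805.00 − 2×R$1000.00 = R$34805.00
  R$2180.00 + 24.6% × (R$34805.00 − R$19600.00) = R$2180.00 + 24.6% × R$15205.00 = R$5920.43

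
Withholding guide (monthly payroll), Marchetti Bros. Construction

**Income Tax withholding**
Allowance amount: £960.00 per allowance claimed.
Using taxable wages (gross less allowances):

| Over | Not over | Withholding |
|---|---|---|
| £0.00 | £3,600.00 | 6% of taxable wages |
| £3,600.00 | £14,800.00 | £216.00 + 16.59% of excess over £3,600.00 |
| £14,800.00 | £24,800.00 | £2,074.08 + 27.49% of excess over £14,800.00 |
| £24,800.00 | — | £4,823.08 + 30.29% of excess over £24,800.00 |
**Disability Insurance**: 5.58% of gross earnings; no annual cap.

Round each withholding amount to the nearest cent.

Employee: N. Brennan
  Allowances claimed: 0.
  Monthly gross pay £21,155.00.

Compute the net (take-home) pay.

£16,153.48

Income Tax: taxable = £21,155.00
  £2,074.08 + 27.49% × (£21,155.00 − £14,800.00) = £2,074.08 + 27.49% × £6,355.00 = £3,821.07
Disability Insurance: 5.58% × £21,155.00 = £1,180.45
Total withheld: £3,821.07 + £1,180.45 = £5,001.52
Net pay: £21,155.00 − £5,001.52 = £16,153.48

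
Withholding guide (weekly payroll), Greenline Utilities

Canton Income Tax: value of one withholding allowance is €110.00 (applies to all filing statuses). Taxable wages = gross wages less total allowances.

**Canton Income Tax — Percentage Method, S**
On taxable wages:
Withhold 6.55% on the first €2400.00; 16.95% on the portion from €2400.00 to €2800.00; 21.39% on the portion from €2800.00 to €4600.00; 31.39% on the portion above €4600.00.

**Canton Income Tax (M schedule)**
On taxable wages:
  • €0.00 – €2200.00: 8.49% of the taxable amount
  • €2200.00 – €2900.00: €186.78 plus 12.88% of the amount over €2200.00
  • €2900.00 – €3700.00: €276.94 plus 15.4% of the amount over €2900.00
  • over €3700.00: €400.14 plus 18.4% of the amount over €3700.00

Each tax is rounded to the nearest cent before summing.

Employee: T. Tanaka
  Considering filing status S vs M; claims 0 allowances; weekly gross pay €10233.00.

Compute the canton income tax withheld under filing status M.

€1602.21

Canton Income Tax (M): taxable = €10233.00
  €400.14 + 18.4% × (€10233.00 − €3700.00) = €400.14 + 18.4% × €6533.00 = €1602.21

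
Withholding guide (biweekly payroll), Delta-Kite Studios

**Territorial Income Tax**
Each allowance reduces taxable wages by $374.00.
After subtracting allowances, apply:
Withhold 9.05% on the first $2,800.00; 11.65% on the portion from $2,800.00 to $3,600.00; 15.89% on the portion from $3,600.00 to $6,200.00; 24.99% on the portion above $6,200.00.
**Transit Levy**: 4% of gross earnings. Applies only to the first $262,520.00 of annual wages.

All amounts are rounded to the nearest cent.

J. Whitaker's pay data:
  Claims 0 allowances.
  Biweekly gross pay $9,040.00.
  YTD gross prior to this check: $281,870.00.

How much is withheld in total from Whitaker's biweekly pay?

$1,469.46

Territorial Income Tax: taxable = $9,040.00
  $759.74 + 24.99% × ($9,040.00 − $6,200.00) = $759.74 + 24.99% × $2,840.00 = $1,469.46
Transit Levy: YTD $281,870.00 ≥ cap $262,520.00 → $0.00
Total: $1,469.46 + $0.00 = $1,469.46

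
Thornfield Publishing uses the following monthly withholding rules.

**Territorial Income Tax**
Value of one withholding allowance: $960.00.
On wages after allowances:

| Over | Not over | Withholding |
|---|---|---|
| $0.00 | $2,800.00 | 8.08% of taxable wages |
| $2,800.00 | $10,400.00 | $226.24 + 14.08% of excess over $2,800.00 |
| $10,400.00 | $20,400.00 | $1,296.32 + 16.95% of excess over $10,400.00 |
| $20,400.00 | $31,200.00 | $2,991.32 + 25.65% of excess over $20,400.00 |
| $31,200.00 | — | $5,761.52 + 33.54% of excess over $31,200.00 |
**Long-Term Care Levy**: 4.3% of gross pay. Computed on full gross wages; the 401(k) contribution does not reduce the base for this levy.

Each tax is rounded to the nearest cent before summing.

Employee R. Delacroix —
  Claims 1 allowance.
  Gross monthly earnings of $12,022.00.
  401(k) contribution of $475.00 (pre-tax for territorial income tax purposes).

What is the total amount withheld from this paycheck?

Territorial Income Tax: taxable = $12,022.00 − $475.00 − 1×$960.00 = $10,587.00
  $1,296.32 + 16.95% × ($10,587.00 − $10,400.00) = $1,296.32 + 16.95% × $187.00 = $1,328.02
Long-Term Care Levy: 4.3% × $12,022.00 = $516.95
Total: $1,328.02 + $516.95 = $1,844.97

$1,844.97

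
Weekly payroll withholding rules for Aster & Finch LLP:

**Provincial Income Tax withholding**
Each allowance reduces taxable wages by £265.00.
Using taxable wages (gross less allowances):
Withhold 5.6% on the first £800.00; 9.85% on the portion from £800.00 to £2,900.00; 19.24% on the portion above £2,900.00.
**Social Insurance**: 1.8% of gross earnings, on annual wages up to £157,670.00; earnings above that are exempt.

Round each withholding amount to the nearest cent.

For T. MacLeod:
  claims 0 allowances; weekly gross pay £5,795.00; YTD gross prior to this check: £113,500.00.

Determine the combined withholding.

Provincial Income Tax: taxable = £5,795.00
  £251.65 + 19.24% × (£5,795.00 − £2,900.00) = £251.65 + 19.24% × £2,895.00 = £808.65
Social Insurance: 1.8% × £5,795.00 = £104.31
Total: £808.65 + £104.31 = £912.96

£912.96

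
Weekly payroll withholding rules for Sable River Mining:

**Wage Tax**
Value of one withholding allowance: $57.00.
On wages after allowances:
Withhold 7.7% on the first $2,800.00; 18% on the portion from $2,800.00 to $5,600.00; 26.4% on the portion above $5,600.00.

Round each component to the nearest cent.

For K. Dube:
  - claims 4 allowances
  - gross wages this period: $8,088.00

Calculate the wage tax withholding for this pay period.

Wage Tax: taxable = $8,088.00 − 4×$57.00 = $7,860.00
  $719.60 + 26.4% × ($7,860.00 − $5,600.00) = $719.60 + 26.4% × $2,260.00 = $1,316.24

$1,316.24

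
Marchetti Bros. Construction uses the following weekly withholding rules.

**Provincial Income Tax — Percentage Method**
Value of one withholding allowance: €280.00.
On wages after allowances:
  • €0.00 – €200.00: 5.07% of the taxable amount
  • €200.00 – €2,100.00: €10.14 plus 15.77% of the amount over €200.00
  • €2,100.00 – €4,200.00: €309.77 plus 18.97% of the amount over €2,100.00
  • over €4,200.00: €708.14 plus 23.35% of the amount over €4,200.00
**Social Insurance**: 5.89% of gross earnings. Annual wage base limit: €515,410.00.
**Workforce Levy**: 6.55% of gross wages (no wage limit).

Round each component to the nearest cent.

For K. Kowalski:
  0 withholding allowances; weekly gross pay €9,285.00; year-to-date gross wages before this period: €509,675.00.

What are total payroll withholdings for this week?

Provincial Income Tax: taxable = €9,285.00
  €708.14 + 23.35% × (€9,285.00 − €4,200.00) = €708.14 + 23.35% × €5,085.00 = €1,895.49
Social Insurance: cap €515,410.00 − YTD €509,675.00 = €5,735.00 subject; 5.89% × €5,735.00 = €337.79
Workforce Levy: 6.55% × €9,285.00 = €608.17
Total: €1,895.49 + €337.79 + €608.17 = €2,841.45

€2,841.45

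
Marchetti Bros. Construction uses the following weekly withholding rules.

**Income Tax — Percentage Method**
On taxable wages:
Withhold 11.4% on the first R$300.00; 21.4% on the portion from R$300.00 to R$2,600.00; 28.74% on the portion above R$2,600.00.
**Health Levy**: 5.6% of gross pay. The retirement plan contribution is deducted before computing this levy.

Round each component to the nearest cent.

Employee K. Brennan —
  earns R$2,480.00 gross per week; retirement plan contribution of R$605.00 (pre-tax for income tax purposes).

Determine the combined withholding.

Income Tax: taxable = R$2,480.00 − R$605.00 = R$1,875.00
  R$34.20 + 21.4% × (R$1,875.00 − R$300.00) = R$34.20 + 21.4% × R$1,575.00 = R$371.25
Health Levy: 5.6% × R$1,875.00 = R$105.00
Total: R$371.25 + R$105.00 = R$476.25

R$476.25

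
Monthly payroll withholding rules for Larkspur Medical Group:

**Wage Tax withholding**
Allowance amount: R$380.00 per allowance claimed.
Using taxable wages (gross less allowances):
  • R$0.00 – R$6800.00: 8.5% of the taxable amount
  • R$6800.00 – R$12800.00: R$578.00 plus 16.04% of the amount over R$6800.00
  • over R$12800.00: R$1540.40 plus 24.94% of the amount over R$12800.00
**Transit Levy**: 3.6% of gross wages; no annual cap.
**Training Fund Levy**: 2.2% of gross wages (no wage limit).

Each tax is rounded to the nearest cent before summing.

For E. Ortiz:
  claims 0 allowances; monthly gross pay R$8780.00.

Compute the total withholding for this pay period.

Wage Tax: taxable = R$8780.00
  R$578.00 + 16.04% × (R$8780.00 − R$6800.00) = R$578.00 + 16.04% × R$1980.00 = R$895.59
Transit Levy: 3.6% × R$8780.00 = R$316.08
Training Fund Levy: 2.2% × R$8780.00 = R$193.16
Total: R$895.59 + R$316.08 + R$193.16 = R$1404.83

R$1404.83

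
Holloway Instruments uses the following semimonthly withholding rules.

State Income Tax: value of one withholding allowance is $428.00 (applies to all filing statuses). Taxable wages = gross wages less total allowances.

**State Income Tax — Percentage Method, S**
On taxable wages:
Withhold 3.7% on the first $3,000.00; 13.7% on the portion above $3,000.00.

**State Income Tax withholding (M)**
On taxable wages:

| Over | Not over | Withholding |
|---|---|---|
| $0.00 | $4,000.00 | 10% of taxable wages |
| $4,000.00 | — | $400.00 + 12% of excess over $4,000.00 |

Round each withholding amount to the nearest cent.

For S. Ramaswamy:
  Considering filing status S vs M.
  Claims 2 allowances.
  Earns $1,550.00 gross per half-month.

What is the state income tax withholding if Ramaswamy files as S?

State Income Tax (S): taxable = $1,550.00 − 2×$428.00 = $694.00
  3.7% × $694.00 = $25.68

$25.68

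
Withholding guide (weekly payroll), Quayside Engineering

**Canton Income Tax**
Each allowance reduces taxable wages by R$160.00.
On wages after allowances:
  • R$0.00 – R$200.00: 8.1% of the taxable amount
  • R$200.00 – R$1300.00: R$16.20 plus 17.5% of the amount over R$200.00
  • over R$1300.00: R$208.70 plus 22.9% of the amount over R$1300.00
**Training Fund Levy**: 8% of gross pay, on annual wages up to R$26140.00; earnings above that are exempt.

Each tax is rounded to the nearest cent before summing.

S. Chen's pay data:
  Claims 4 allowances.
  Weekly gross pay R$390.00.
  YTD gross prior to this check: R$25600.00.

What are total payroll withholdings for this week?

Canton Income Tax: taxable = R$390.00 − 4×R$160.00 = R$-250.00
  Taxable ≤ 0 → R$0.00
Training Fund Levy: 8% × R$390.00 = R$31.20
Total: R$0.00 + R$31.20 = R$31.20

R$31.20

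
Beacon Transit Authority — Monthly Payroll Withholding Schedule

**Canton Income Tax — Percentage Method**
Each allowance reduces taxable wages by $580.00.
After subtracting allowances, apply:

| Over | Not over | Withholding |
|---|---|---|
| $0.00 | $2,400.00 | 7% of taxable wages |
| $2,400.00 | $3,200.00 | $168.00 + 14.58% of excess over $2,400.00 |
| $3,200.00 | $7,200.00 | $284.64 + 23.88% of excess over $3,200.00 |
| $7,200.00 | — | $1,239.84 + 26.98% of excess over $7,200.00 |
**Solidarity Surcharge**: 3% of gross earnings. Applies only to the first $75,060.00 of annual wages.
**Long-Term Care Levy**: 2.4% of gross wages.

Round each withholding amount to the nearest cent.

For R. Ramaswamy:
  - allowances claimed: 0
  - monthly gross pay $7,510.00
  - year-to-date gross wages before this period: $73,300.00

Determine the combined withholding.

$1,556.52

Canton Income Tax: taxable = $7,510.00
  $1,239.84 + 26.98% × ($7,510.00 − $7,200.00) = $1,239.84 + 26.98% × $310.00 = $1,323.48
Solidarity Surcharge: cap $75,060.00 − YTD $73,300.00 = $1,760.00 subject; 3% × $1,760.00 = $52.80
Long-Term Care Levy: 2.4% × $7,510.00 = $180.24
Total: $1,323.48 + $52.80 + $180.24 = $1,556.52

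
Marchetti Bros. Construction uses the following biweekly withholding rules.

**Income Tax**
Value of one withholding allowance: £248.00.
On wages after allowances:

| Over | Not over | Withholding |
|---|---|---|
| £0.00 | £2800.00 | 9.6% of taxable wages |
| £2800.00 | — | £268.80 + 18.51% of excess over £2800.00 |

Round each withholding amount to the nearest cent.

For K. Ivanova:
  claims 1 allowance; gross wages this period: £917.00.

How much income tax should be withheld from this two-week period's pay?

Income Tax: taxable = £917.00 − 1×£248.00 = £669.00
  9.6% × £669.00 = £64.22

£64.22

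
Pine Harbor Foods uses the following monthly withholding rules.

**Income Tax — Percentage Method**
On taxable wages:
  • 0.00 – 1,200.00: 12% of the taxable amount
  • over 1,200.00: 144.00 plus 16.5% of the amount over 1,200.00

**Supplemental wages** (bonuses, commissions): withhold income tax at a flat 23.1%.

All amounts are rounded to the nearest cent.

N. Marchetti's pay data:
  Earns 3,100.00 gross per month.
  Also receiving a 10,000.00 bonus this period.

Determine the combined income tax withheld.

Income Tax: taxable = 3,100.00
  144.00 + 16.5% × (3,100.00 − 1,200.00) = 144.00 + 16.5% × 1,900.00 = 457.50
Supplemental (23.1% flat on bonus): 23.1% × 10,000.00 = 2,310.00
Total income tax: 457.50 + 2,310.00 = 2,767.50

2,767.50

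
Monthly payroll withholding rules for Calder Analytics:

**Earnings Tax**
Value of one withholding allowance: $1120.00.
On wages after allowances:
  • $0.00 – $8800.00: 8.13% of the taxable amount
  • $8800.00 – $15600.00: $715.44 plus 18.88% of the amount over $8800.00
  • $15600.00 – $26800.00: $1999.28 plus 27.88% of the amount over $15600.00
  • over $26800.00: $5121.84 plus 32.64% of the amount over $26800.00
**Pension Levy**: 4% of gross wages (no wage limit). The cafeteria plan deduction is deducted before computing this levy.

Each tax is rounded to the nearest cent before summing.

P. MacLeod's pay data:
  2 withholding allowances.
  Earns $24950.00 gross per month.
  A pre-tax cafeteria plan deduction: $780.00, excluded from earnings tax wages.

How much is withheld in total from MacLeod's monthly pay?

Earnings Tax: taxable = $24950.00 − $780.00 − 2×$1120.00 = $21930.00
  $1999.28 + 27.88% × ($21930.00 − $15600.00) = $1999.28 + 27.88% × $6330.00 = $3764.08
Pension Levy: 4% × $24170.00 = $966.80
Total: $3764.08 + $966.80 = $4730.88

$4730.88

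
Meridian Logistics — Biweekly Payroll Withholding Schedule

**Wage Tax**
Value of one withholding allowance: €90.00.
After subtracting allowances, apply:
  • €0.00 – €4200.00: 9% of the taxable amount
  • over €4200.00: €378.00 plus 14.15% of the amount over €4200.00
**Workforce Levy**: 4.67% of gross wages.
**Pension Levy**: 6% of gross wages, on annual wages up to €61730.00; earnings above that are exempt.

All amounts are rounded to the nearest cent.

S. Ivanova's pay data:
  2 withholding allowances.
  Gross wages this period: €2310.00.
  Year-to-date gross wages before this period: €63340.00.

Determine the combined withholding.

Wage Tax: taxable = €2310.00 − 2×€90.00 = €2130.00
  9% × €2130.00 = €191.70
Workforce Levy: 4.67% × €2310.00 = €107.88
Pension Levy: YTD €63340.00 ≥ cap €61730.00 → €0.00
Total: €191.70 + €107.88 + €0.00 = €299.58

€299.58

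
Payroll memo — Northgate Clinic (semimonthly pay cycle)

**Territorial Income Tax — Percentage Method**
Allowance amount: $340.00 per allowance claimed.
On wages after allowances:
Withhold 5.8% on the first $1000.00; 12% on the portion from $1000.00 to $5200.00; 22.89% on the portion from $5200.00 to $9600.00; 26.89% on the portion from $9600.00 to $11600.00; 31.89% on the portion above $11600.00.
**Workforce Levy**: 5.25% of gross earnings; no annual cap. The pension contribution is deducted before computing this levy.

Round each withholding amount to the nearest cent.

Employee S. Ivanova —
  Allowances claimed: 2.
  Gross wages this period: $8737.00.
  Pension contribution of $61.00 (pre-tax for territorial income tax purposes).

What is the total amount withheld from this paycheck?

$1657.49

Territorial Income Tax: taxable = $8737.00 − $61.00 − 2×$340.00 = $7996.00
  $562.00 + 22.89% × ($7996.00 − $5200.00) = $562.00 + 22.89% × $2796.00 = $1202.00
Workforce Levy: 5.25% × $8676.00 = $455.49
Total: $1202.00 + $455.49 = $1657.49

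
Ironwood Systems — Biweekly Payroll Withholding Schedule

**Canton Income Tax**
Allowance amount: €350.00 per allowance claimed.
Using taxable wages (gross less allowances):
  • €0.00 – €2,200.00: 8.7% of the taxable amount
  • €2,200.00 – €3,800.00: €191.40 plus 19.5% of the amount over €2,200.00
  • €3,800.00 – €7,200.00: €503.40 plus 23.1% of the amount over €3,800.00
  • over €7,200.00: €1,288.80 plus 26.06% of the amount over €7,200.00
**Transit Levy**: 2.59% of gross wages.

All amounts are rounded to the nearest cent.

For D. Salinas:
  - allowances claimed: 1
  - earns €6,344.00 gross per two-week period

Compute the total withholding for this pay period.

Canton Income Tax: taxable = €6,344.00 − 1×€350.00 = €5,994.00
  €503.40 + 23.1% × (€5,994.00 − €3,800.00) = €503.40 + 23.1% × €2,194.00 = €1,010.21
Transit Levy: 2.59% × €6,344.00 = €164.31
Total: €1,010.21 + €164.31 = €1,174.52

€1,174.52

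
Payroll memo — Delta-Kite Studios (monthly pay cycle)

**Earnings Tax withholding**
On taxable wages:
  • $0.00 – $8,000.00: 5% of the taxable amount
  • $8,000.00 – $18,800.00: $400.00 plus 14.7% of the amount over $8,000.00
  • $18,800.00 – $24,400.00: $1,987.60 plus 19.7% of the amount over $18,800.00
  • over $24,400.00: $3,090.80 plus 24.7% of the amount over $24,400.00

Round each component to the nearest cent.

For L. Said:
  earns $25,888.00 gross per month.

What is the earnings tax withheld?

Earnings Tax: taxable = $25,888.00
  $3,090.80 + 24.7% × ($25,888.00 − $24,400.00) = $3,090.80 + 24.7% × $1,488.00 = $3,458.34

$3,458.34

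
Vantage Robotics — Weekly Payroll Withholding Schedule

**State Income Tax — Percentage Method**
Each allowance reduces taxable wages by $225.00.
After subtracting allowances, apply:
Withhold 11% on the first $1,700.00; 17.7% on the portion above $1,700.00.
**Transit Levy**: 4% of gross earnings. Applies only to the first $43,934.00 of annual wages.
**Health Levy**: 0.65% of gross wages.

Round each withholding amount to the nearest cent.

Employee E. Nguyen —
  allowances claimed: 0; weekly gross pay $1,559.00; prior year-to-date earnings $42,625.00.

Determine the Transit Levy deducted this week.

$52.36

Transit Levy: cap $43,934.00 − YTD $42,625.00 = $1,309.00 subject; 4% × $1,309.00 = $52.36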